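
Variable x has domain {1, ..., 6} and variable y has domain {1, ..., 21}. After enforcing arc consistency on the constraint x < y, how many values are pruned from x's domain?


For the constraint x < y, x needs a supporting value in y's domain.
x can be at most 20 (one less than y's maximum).
Valid x values from domain: 6 out of 6.
Pruned = 6 - 6 = 0.

0


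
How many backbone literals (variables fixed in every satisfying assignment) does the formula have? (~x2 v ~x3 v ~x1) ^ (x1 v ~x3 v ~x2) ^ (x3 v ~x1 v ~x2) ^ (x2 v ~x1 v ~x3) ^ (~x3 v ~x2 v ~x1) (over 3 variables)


Find all satisfying assignments: 4 model(s).
Check which variables have the same value in every model.
No variable is fixed across all models.
Backbone size = 0.

0


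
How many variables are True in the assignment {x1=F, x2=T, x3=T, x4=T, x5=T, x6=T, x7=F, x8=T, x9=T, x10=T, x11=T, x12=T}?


The weight is the number of variables assigned True.
True variables: x2, x3, x4, x5, x6, x8, x9, x10, x11, x12.
Weight = 10.

10


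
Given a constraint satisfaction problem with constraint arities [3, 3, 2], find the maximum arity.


The arities are: 3, 3, 2.
Scan for the maximum value.
Maximum arity = 3.

3


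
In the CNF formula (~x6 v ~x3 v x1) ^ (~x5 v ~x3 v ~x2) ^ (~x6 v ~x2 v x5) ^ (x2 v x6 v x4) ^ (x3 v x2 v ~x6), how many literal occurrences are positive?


Scan each clause for unnegated literals.
Clause 1: 1 positive; Clause 2: 0 positive; Clause 3: 1 positive; Clause 4: 3 positive; Clause 5: 2 positive.
Total positive literal occurrences = 7.

7


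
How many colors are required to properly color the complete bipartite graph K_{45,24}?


K_{45,24} is bipartite by definition: the two parts are independent sets, with every edge crossing between them.
Color all vertices in one part with color 1 and all vertices in the other part with color 2.
Since the graph has at least one edge, one color does not suffice.
Chromatic number = 2.

2


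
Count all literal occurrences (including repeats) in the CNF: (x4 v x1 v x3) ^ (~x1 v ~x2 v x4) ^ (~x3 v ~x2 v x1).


Clause lengths: 3, 3, 3.
Sum = 3 + 3 + 3 = 9.

9


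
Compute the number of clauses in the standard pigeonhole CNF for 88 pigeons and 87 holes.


The PHP encoding has two parts:
1) At-least-one-hole clauses: 88 (one per pigeon, each with 87 literals).
2) At-most-one-pigeon-per-hole clauses: 87 holes * C(88,2) = 87 * 3828 = 333036.
Total clauses = 88 + 333036 = 333124.

333124


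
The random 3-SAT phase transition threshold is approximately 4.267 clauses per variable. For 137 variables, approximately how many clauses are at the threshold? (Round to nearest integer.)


The 3-SAT phase transition occurs at approximately 4.267 clauses per variable.
m = 4.267 * 137 = 584.579.
Rounded to nearest integer: 585.

585


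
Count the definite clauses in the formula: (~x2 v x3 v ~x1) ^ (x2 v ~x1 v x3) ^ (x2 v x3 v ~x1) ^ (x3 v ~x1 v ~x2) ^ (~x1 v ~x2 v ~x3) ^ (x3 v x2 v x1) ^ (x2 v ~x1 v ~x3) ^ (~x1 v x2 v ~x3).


A definite clause has exactly one positive literal.
Clause 1: 1 positive -> definite
Clause 2: 2 positive -> not definite
Clause 3: 2 positive -> not definite
Clause 4: 1 positive -> definite
Clause 5: 0 positive -> not definite
Clause 6: 3 positive -> not definite
Clause 7: 1 positive -> definite
Clause 8: 1 positive -> definite
Definite clause count = 4.

4


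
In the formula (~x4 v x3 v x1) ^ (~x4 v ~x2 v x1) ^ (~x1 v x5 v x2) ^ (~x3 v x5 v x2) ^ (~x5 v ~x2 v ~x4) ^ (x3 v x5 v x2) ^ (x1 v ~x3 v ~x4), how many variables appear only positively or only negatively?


A pure literal appears in only one polarity across all clauses.
Pure literals: x4 (negative only).
Count = 1.

1


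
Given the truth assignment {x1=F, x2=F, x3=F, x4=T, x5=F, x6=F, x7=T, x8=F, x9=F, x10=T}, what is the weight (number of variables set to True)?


The weight is the number of variables assigned True.
True variables: x4, x7, x10.
Weight = 3.

3


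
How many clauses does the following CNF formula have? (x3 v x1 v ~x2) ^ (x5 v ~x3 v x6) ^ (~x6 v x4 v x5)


Each group enclosed in parentheses joined by ^ is one clause.
Counting the conjuncts: 3 clauses.

3


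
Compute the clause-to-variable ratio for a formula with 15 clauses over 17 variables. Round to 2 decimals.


Clause-to-variable ratio = clauses / variables.
15 / 17 = 0.88.

0.88


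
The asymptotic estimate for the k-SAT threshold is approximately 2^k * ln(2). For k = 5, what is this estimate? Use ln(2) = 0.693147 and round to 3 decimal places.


Using the asymptotic formula: threshold ~ 2^k * ln(2).
2^5 = 32.
32 * 0.693147 = 22.181.

22.181


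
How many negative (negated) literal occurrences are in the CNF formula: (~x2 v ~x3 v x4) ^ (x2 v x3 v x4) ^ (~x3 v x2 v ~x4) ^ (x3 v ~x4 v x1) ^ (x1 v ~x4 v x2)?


Scan each clause for negated literals.
Clause 1: 2 negative; Clause 2: 0 negative; Clause 3: 2 negative; Clause 4: 1 negative; Clause 5: 1 negative.
Total negative literal occurrences = 6.

6


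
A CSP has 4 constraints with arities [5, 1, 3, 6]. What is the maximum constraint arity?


The arities are: 5, 1, 3, 6.
Scan for the maximum value.
Maximum arity = 6.

6


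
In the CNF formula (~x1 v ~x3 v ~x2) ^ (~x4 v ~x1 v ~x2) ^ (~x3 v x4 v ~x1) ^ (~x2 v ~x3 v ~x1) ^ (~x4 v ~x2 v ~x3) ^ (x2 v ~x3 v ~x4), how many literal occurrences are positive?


Scan each clause for unnegated literals.
Clause 1: 0 positive; Clause 2: 0 positive; Clause 3: 1 positive; Clause 4: 0 positive; Clause 5: 0 positive; Clause 6: 1 positive.
Total positive literal occurrences = 2.

2


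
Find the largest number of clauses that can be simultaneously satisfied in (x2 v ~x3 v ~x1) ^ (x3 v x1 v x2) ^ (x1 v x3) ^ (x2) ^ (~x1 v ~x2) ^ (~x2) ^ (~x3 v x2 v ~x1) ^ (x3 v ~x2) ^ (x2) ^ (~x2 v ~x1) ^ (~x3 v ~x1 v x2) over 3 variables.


Enumerate all 8 truth assignments.
For each, count how many of the 11 clauses are satisfied.
The formula is not fully satisfiable, so the maximum is below 11.
Maximum simultaneously satisfiable clauses = 10.

10


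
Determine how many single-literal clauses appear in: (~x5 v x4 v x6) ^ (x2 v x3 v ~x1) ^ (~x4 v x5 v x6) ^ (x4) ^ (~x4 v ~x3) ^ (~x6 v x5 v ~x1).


A unit clause contains exactly one literal.
Unit clauses found: (x4).
Count = 1.

1


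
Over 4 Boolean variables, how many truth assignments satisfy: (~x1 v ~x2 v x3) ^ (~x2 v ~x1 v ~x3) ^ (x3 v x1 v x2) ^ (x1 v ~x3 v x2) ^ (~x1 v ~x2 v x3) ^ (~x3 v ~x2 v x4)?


Enumerate all 16 truth assignments over 4 variables.
Test each against every clause.
Satisfying assignments found: 7.

7


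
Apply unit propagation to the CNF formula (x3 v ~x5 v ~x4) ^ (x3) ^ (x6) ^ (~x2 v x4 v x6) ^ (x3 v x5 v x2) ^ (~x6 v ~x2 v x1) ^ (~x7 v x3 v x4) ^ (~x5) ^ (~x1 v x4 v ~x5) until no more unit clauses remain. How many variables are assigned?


Unit propagation repeatedly assigns the literal in any unit clause, then simplifies.
Assignments in order: x3 = T, x6 = T, x5 = F.
No further unit clauses remain.
Total variables assigned = 3.

3


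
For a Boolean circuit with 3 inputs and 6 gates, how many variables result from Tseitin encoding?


The Tseitin transformation introduces one auxiliary variable per gate.
Total variables = inputs + gates = 3 + 6 = 9.

9


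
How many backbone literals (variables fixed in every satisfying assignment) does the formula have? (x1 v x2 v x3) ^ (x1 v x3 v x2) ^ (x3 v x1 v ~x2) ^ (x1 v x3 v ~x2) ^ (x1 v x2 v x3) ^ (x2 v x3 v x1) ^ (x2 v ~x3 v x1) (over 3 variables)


Find all satisfying assignments: 5 model(s).
Check which variables have the same value in every model.
No variable is fixed across all models.
Backbone size = 0.

0


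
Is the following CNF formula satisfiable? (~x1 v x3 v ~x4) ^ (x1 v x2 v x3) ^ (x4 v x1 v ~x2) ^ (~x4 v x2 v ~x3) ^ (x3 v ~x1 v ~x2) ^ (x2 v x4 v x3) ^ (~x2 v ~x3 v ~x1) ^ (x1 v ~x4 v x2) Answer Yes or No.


Check all 16 possible truth assignments.
Number of satisfying assignments found: 4.
The formula is satisfiable.

Yes


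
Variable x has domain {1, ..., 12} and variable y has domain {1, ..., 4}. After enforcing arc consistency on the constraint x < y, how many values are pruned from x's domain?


For the constraint x < y, x needs a supporting value in y's domain.
x can be at most 3 (one less than y's maximum).
Valid x values from domain: 3 out of 12.
Pruned = 12 - 3 = 9.

9


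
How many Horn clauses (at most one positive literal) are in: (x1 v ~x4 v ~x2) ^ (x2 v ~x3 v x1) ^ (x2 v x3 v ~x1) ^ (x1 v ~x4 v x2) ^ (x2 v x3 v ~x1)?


A Horn clause has at most one positive literal.
Clause 1: 1 positive lit(s) -> Horn
Clause 2: 2 positive lit(s) -> not Horn
Clause 3: 2 positive lit(s) -> not Horn
Clause 4: 2 positive lit(s) -> not Horn
Clause 5: 2 positive lit(s) -> not Horn
Total Horn clauses = 1.

1


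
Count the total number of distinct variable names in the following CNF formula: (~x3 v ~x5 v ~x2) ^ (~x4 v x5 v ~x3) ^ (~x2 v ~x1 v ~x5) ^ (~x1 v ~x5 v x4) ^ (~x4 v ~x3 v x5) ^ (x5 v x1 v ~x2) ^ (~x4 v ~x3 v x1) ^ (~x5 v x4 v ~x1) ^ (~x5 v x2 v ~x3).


Identify each distinct variable in the formula.
Variables found: x1, x2, x3, x4, x5.
Total distinct variables = 5.

5


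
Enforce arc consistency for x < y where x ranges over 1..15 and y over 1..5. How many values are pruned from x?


For the constraint x < y, x needs a supporting value in y's domain.
x can be at most 4 (one less than y's maximum).
Valid x values from domain: 4 out of 15.
Pruned = 15 - 4 = 11.

11


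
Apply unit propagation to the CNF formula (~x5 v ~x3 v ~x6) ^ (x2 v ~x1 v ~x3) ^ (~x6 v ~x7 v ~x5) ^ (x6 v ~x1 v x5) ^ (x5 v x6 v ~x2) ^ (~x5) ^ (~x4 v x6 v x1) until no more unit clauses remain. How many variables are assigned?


Unit propagation repeatedly assigns the literal in any unit clause, then simplifies.
Assignments in order: x5 = F.
No further unit clauses remain.
Total variables assigned = 1.

1


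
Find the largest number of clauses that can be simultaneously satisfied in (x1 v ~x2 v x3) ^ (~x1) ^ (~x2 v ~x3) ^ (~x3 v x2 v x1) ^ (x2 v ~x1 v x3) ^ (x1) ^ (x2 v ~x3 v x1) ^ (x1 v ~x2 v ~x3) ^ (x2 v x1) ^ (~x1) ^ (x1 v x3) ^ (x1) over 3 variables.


Enumerate all 8 truth assignments.
For each, count how many of the 12 clauses are satisfied.
The formula is not fully satisfiable, so the maximum is below 12.
Maximum simultaneously satisfiable clauses = 10.

10


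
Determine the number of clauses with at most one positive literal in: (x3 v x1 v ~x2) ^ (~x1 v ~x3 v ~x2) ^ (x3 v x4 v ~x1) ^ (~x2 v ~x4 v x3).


A Horn clause has at most one positive literal.
Clause 1: 2 positive lit(s) -> not Horn
Clause 2: 0 positive lit(s) -> Horn
Clause 3: 2 positive lit(s) -> not Horn
Clause 4: 1 positive lit(s) -> Horn
Total Horn clauses = 2.

2


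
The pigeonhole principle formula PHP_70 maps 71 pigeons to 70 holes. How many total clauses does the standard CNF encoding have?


The PHP encoding has two parts:
1) At-least-one-hole clauses: 71 (one per pigeon, each with 70 literals).
2) At-most-one-pigeon-per-hole clauses: 70 holes * C(71,2) = 70 * 2485 = 173950.
Total clauses = 71 + 173950 = 174021.

174021


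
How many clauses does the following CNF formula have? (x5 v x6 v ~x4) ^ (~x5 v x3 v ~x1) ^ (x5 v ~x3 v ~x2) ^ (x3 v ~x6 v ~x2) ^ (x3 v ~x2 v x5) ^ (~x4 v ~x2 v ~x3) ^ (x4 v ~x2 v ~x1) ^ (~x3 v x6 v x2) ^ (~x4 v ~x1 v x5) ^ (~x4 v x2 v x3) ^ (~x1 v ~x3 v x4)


Each group enclosed in parentheses joined by ^ is one clause.
Counting the conjuncts: 11 clauses.

11


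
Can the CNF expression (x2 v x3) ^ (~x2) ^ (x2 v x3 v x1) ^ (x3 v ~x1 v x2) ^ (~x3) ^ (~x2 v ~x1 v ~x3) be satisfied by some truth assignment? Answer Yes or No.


Check all 8 possible truth assignments.
Number of satisfying assignments found: 0.
The formula is unsatisfiable.

No


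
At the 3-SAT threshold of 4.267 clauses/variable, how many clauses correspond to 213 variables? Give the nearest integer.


The 3-SAT phase transition occurs at approximately 4.267 clauses per variable.
m = 4.267 * 213 = 908.871.
Rounded to nearest integer: 909.

909


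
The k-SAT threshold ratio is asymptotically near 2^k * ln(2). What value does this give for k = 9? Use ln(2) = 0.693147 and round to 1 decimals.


Using the asymptotic formula: threshold ~ 2^k * ln(2).
2^9 = 512.
512 * 0.693147 = 354.9.

354.9


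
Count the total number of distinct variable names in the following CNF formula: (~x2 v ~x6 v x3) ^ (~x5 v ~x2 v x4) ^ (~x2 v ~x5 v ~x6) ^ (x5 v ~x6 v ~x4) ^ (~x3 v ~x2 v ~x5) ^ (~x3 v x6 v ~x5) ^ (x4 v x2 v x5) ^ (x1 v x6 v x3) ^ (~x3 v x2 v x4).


Identify each distinct variable in the formula.
Variables found: x1, x2, x3, x4, x5, x6.
Total distinct variables = 6.

6


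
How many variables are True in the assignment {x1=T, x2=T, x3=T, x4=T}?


The weight is the number of variables assigned True.
True variables: x1, x2, x3, x4.
Weight = 4.

4


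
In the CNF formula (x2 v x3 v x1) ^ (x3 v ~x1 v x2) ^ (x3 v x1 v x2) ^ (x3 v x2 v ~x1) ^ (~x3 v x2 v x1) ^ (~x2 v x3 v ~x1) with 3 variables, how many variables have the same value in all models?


Find all satisfying assignments: 4 model(s).
Check which variables have the same value in every model.
No variable is fixed across all models.
Backbone size = 0.

0


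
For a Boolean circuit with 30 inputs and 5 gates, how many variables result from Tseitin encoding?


The Tseitin transformation introduces one auxiliary variable per gate.
Total variables = inputs + gates = 30 + 5 = 35.

35


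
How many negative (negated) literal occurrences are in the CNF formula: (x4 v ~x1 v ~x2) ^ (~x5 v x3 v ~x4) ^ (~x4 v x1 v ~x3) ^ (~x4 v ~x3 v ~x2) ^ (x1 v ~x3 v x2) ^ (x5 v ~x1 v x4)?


Scan each clause for negated literals.
Clause 1: 2 negative; Clause 2: 2 negative; Clause 3: 2 negative; Clause 4: 3 negative; Clause 5: 1 negative; Clause 6: 1 negative.
Total negative literal occurrences = 11.

11


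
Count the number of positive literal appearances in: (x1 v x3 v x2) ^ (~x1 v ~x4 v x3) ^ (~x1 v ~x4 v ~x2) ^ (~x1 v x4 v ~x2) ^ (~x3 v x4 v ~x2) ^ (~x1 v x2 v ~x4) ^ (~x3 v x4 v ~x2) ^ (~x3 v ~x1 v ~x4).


Scan each clause for unnegated literals.
Clause 1: 3 positive; Clause 2: 1 positive; Clause 3: 0 positive; Clause 4: 1 positive; Clause 5: 1 positive; Clause 6: 1 positive; Clause 7: 1 positive; Clause 8: 0 positive.
Total positive literal occurrences = 8.

8


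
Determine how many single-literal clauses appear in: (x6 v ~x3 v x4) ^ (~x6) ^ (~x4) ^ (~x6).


A unit clause contains exactly one literal.
Unit clauses found: (~x6), (~x4), (~x6).
Count = 3.

3


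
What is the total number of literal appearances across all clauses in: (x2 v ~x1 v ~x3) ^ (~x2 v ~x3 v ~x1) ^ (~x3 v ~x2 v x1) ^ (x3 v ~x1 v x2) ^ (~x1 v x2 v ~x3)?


Clause lengths: 3, 3, 3, 3, 3.
Sum = 3 + 3 + 3 + 3 + 3 = 15.

15


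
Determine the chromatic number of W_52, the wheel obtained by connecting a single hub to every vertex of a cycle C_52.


W_52 consists of the cycle C_52 together with a hub vertex adjacent to every cycle vertex.
The cycle C_52 needs 2 colors (even cycle -> 2).
The hub is adjacent to every cycle vertex, so it must receive a new color distinct from all of them.
Chromatic number = 2 + 1 = 3.

3


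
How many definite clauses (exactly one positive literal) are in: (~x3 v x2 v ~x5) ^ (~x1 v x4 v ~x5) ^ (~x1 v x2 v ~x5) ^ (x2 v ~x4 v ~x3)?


A definite clause has exactly one positive literal.
Clause 1: 1 positive -> definite
Clause 2: 1 positive -> definite
Clause 3: 1 positive -> definite
Clause 4: 1 positive -> definite
Definite clause count = 4.

4


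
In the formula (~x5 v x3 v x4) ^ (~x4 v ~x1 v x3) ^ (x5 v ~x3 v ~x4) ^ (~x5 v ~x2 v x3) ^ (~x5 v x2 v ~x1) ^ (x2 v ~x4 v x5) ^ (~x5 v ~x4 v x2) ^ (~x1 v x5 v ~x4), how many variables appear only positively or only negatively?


A pure literal appears in only one polarity across all clauses.
Pure literals: x1 (negative only).
Count = 1.

1


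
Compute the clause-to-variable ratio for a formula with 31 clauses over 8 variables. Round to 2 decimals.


Clause-to-variable ratio = clauses / variables.
31 / 8 = 3.88.

3.88


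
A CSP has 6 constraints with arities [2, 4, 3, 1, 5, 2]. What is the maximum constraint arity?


The arities are: 2, 4, 3, 1, 5, 2.
Scan for the maximum value.
Maximum arity = 5.

5


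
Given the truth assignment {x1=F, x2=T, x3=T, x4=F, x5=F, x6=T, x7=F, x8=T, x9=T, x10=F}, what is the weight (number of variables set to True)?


The weight is the number of variables assigned True.
True variables: x2, x3, x6, x8, x9.
Weight = 5.

5


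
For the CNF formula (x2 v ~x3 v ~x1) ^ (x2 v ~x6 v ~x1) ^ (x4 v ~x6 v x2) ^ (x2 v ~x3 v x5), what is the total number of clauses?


Each group enclosed in parentheses joined by ^ is one clause.
Counting the conjuncts: 4 clauses.

4


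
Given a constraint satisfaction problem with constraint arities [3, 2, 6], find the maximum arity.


The arities are: 3, 2, 6.
Scan for the maximum value.
Maximum arity = 6.

6


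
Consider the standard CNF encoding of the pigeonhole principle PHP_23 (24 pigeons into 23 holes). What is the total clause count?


The PHP encoding has two parts:
1) At-least-one-hole clauses: 24 (one per pigeon, each with 23 literals).
2) At-most-one-pigeon-per-hole clauses: 23 holes * C(24,2) = 23 * 276 = 6348.
Total clauses = 24 + 6348 = 6372.

6372


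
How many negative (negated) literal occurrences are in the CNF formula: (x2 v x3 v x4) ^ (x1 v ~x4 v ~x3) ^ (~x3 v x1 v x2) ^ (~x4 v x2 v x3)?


Scan each clause for negated literals.
Clause 1: 0 negative; Clause 2: 2 negative; Clause 3: 1 negative; Clause 4: 1 negative.
Total negative literal occurrences = 4.

4


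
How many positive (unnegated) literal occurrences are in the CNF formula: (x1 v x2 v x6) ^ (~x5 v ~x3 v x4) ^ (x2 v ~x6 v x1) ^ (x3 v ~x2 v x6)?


Scan each clause for unnegated literals.
Clause 1: 3 positive; Clause 2: 1 positive; Clause 3: 2 positive; Clause 4: 2 positive.
Total positive literal occurrences = 8.

8


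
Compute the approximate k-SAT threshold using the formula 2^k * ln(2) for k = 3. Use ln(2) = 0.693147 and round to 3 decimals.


Using the asymptotic formula: threshold ~ 2^k * ln(2).
2^3 = 8.
8 * 0.693147 = 5.545.

5.545


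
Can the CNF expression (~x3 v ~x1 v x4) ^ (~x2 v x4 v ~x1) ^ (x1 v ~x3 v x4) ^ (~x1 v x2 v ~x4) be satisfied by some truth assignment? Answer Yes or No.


Check all 16 possible truth assignments.
Number of satisfying assignments found: 9.
The formula is satisfiable.

Yes


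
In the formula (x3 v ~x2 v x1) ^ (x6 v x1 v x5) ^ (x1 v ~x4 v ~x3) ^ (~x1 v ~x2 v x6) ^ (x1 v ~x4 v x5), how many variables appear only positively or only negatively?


A pure literal appears in only one polarity across all clauses.
Pure literals: x2 (negative only), x4 (negative only), x5 (positive only), x6 (positive only).
Count = 4.

4


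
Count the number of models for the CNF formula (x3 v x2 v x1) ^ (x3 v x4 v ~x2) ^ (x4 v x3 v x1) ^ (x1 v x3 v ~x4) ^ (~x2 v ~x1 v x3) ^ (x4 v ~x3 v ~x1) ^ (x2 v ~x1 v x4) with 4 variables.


Enumerate all 16 truth assignments over 4 variables.
Test each against every clause.
Satisfying assignments found: 7.

7


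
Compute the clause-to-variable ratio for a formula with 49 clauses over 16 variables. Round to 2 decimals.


Clause-to-variable ratio = clauses / variables.
49 / 16 = 3.06.

3.06


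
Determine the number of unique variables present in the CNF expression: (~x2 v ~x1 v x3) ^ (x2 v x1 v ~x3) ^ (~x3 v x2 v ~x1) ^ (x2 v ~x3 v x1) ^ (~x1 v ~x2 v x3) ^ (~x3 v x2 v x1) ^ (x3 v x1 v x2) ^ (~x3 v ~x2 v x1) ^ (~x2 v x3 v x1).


Identify each distinct variable in the formula.
Variables found: x1, x2, x3.
Total distinct variables = 3.

3


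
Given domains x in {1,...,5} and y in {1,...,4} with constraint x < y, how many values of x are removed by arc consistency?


For the constraint x < y, x needs a supporting value in y's domain.
x can be at most 3 (one less than y's maximum).
Valid x values from domain: 3 out of 5.
Pruned = 5 - 3 = 2.

2


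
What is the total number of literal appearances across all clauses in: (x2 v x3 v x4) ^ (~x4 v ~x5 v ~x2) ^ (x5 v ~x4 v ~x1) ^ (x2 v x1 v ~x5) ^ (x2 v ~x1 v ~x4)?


Clause lengths: 3, 3, 3, 3, 3.
Sum = 3 + 3 + 3 + 3 + 3 = 15.

15


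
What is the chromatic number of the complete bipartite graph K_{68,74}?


K_{68,74} is bipartite by definition: the two parts are independent sets, with every edge crossing between them.
Color all vertices in one part with color 1 and all vertices in the other part with color 2.
Since the graph has at least one edge, one color does not suffice.
Chromatic number = 2.

2


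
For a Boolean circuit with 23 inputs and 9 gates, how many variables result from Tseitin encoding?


The Tseitin transformation introduces one auxiliary variable per gate.
Total variables = inputs + gates = 23 + 9 = 32.

32


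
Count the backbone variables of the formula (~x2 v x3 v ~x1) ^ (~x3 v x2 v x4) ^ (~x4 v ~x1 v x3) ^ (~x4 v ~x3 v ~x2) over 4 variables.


Find all satisfying assignments: 9 model(s).
Check which variables have the same value in every model.
No variable is fixed across all models.
Backbone size = 0.

0


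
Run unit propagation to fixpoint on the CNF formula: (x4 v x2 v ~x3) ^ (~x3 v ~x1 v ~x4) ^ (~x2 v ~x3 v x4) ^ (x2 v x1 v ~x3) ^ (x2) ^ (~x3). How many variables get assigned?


Unit propagation repeatedly assigns the literal in any unit clause, then simplifies.
Assignments in order: x2 = T, x3 = F.
No further unit clauses remain.
Total variables assigned = 2.

2


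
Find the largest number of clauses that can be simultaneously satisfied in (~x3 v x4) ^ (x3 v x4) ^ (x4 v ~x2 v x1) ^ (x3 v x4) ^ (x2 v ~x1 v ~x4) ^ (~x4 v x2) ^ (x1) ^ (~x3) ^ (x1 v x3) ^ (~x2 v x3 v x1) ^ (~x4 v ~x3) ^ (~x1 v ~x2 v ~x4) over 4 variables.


Enumerate all 16 truth assignments.
For each, count how many of the 12 clauses are satisfied.
The formula is not fully satisfiable, so the maximum is below 12.
Maximum simultaneously satisfiable clauses = 11.

11


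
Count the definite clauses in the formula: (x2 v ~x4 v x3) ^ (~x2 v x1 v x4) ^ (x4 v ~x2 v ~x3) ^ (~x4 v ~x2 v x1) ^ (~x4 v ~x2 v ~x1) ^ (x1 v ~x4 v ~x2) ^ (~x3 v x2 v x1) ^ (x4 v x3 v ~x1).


A definite clause has exactly one positive literal.
Clause 1: 2 positive -> not definite
Clause 2: 2 positive -> not definite
Clause 3: 1 positive -> definite
Clause 4: 1 positive -> definite
Clause 5: 0 positive -> not definite
Clause 6: 1 positive -> definite
Clause 7: 2 positive -> not definite
Clause 8: 2 positive -> not definite
Definite clause count = 3.

3


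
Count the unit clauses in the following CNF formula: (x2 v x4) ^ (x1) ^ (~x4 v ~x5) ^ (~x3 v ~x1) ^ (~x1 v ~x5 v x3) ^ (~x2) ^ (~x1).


A unit clause contains exactly one literal.
Unit clauses found: (x1), (~x2), (~x1).
Count = 3.

3


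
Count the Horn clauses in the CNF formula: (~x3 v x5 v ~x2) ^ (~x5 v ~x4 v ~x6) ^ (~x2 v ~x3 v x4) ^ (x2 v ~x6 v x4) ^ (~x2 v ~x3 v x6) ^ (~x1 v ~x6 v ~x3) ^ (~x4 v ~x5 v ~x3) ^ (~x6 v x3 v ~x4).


A Horn clause has at most one positive literal.
Clause 1: 1 positive lit(s) -> Horn
Clause 2: 0 positive lit(s) -> Horn
Clause 3: 1 positive lit(s) -> Horn
Clause 4: 2 positive lit(s) -> not Horn
Clause 5: 1 positive lit(s) -> Horn
Clause 6: 0 positive lit(s) -> Horn
Clause 7: 0 positive lit(s) -> Horn
Clause 8: 1 positive lit(s) -> Horn
Total Horn clauses = 7.

7


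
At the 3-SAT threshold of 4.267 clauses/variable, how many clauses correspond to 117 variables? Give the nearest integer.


The 3-SAT phase transition occurs at approximately 4.267 clauses per variable.
m = 4.267 * 117 = 499.239.
Rounded to nearest integer: 499.

499


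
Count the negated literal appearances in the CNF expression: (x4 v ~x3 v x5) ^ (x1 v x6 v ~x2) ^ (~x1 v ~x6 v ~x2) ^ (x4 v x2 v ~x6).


Scan each clause for negated literals.
Clause 1: 1 negative; Clause 2: 1 negative; Clause 3: 3 negative; Clause 4: 1 negative.
Total negative literal occurrences = 6.

6


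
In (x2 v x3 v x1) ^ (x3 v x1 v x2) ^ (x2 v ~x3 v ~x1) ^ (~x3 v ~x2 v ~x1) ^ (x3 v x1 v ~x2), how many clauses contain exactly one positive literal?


A definite clause has exactly one positive literal.
Clause 1: 3 positive -> not definite
Clause 2: 3 positive -> not definite
Clause 3: 1 positive -> definite
Clause 4: 0 positive -> not definite
Clause 5: 2 positive -> not definite
Definite clause count = 1.

1


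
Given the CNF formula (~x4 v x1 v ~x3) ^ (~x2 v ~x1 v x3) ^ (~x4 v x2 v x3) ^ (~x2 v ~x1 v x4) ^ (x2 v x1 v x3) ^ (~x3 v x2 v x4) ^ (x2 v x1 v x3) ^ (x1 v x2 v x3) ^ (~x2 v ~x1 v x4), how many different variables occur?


Identify each distinct variable in the formula.
Variables found: x1, x2, x3, x4.
Total distinct variables = 4.

4


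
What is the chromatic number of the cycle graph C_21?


An odd cycle cannot be 2-colored: alternating two colors around the cycle returns to the start with a conflict.
Since 21 is odd, three colors are required (and three suffice).
Chromatic number = 3.

3


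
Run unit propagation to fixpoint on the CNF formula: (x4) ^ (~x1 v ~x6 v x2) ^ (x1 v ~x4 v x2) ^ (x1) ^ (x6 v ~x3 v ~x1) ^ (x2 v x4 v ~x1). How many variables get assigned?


Unit propagation repeatedly assigns the literal in any unit clause, then simplifies.
Assignments in order: x4 = T, x1 = T.
No further unit clauses remain.
Total variables assigned = 2.

2


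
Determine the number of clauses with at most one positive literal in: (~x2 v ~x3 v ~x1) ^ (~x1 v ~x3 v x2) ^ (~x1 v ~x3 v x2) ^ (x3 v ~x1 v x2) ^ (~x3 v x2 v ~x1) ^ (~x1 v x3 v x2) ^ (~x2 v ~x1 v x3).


A Horn clause has at most one positive literal.
Clause 1: 0 positive lit(s) -> Horn
Clause 2: 1 positive lit(s) -> Horn
Clause 3: 1 positive lit(s) -> Horn
Clause 4: 2 positive lit(s) -> not Horn
Clause 5: 1 positive lit(s) -> Horn
Clause 6: 2 positive lit(s) -> not Horn
Clause 7: 1 positive lit(s) -> Horn
Total Horn clauses = 5.

5


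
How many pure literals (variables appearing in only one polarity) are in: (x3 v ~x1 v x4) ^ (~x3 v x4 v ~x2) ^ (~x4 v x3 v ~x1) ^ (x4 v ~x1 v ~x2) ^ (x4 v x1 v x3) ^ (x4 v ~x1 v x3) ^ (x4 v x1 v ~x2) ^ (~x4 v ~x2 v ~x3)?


A pure literal appears in only one polarity across all clauses.
Pure literals: x2 (negative only).
Count = 1.

1


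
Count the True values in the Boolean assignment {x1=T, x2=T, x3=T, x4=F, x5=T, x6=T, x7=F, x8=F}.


The weight is the number of variables assigned True.
True variables: x1, x2, x3, x5, x6.
Weight = 5.

5


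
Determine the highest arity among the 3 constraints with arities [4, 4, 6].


The arities are: 4, 4, 6.
Scan for the maximum value.
Maximum arity = 6.

6


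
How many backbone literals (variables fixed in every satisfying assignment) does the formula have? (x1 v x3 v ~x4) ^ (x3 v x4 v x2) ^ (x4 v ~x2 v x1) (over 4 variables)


Find all satisfying assignments: 10 model(s).
Check which variables have the same value in every model.
No variable is fixed across all models.
Backbone size = 0.

0


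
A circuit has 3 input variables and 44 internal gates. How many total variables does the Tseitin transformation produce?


The Tseitin transformation introduces one auxiliary variable per gate.
Total variables = inputs + gates = 3 + 44 = 47.

47


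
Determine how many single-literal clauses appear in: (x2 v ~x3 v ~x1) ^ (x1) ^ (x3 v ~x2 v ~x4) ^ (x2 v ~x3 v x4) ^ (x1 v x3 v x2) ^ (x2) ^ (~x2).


A unit clause contains exactly one literal.
Unit clauses found: (x1), (x2), (~x2).
Count = 3.

3


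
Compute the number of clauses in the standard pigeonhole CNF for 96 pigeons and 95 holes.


The PHP encoding has two parts:
1) At-least-one-hole clauses: 96 (one per pigeon, each with 95 literals).
2) At-most-one-pigeon-per-hole clauses: 95 holes * C(96,2) = 95 * 4560 = 433200.
Total clauses = 96 + 433200 = 433296.

433296


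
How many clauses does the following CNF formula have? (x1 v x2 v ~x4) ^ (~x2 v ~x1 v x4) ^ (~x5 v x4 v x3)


Each group enclosed in parentheses joined by ^ is one clause.
Counting the conjuncts: 3 clauses.

3


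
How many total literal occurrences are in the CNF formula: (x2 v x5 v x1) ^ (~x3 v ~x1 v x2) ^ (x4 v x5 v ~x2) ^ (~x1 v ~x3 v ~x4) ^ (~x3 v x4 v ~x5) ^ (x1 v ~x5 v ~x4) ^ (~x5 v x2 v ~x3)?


Clause lengths: 3, 3, 3, 3, 3, 3, 3.
Sum = 3 + 3 + 3 + 3 + 3 + 3 + 3 = 21.

21


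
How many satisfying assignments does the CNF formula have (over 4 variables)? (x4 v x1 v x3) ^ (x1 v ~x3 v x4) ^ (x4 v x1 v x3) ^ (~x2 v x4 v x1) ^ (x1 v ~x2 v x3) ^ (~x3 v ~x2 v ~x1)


Enumerate all 16 truth assignments over 4 variables.
Test each against every clause.
Satisfying assignments found: 9.

9


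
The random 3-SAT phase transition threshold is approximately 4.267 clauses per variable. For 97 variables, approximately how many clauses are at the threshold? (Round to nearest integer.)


The 3-SAT phase transition occurs at approximately 4.267 clauses per variable.
m = 4.267 * 97 = 413.899.
Rounded to nearest integer: 414.

414


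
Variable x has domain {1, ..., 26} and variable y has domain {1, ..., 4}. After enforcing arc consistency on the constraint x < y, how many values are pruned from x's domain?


For the constraint x < y, x needs a supporting value in y's domain.
x can be at most 3 (one less than y's maximum).
Valid x values from domain: 3 out of 26.
Pruned = 26 - 3 = 23.

23


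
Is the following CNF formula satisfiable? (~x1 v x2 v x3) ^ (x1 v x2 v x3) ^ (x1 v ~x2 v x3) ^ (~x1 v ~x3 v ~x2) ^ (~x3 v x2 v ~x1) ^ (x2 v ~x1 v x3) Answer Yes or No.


Check all 8 possible truth assignments.
Number of satisfying assignments found: 3.
The formula is satisfiable.

Yes


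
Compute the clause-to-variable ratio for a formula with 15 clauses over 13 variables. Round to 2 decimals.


Clause-to-variable ratio = clauses / variables.
15 / 13 = 1.15.

1.15


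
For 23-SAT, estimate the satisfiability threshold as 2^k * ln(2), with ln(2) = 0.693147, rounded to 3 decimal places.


Using the asymptotic formula: threshold ~ 2^k * ln(2).
2^23 = 8388608.
8388608 * 0.693147 = 5814538.469.

5814538.469


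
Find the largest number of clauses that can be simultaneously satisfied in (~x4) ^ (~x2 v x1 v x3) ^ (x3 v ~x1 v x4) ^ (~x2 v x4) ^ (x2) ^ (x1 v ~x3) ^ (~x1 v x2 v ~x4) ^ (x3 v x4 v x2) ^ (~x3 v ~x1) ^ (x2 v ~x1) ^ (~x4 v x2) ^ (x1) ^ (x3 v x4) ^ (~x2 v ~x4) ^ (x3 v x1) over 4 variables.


Enumerate all 16 truth assignments.
For each, count how many of the 15 clauses are satisfied.
The formula is not fully satisfiable, so the maximum is below 15.
Maximum simultaneously satisfiable clauses = 13.

13


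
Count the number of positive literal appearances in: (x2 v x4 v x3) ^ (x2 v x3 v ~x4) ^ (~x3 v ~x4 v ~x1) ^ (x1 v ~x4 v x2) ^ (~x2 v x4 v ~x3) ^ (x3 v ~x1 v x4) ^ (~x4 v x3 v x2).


Scan each clause for unnegated literals.
Clause 1: 3 positive; Clause 2: 2 positive; Clause 3: 0 positive; Clause 4: 2 positive; Clause 5: 1 positive; Clause 6: 2 positive; Clause 7: 2 positive.
Total positive literal occurrences = 12.

12


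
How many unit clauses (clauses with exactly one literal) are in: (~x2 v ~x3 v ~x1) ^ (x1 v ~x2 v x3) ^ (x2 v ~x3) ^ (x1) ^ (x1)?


A unit clause contains exactly one literal.
Unit clauses found: (x1), (x1).
Count = 2.

2


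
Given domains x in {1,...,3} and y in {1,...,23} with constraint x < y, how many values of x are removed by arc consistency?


For the constraint x < y, x needs a supporting value in y's domain.
x can be at most 22 (one less than y's maximum).
Valid x values from domain: 3 out of 3.
Pruned = 3 - 3 = 0.

0


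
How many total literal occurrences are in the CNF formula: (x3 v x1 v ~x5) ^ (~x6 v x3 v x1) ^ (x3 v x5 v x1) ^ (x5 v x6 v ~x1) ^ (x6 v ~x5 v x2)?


Clause lengths: 3, 3, 3, 3, 3.
Sum = 3 + 3 + 3 + 3 + 3 = 15.

15


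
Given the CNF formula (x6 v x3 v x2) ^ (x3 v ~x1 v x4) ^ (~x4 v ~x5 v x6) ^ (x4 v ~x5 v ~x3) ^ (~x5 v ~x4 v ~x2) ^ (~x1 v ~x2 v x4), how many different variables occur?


Identify each distinct variable in the formula.
Variables found: x1, x2, x3, x4, x5, x6.
Total distinct variables = 6.

6


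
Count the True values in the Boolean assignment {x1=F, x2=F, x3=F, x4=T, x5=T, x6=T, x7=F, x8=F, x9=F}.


The weight is the number of variables assigned True.
True variables: x4, x5, x6.
Weight = 3.

3


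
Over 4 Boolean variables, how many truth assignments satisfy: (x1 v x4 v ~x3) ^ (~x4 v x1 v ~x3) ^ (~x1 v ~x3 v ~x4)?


Enumerate all 16 truth assignments over 4 variables.
Test each against every clause.
Satisfying assignments found: 10.

10


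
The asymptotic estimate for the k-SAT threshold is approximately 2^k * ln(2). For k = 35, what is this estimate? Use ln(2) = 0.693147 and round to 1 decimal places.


Using the asymptotic formula: threshold ~ 2^k * ln(2).
2^35 = 34359738368.
34359738368 * 0.693147 = 23816349570.6.

23816349570.6


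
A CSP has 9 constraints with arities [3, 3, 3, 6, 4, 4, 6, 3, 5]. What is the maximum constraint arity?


The arities are: 3, 3, 3, 6, 4, 4, 6, 3, 5.
Scan for the maximum value.
Maximum arity = 6.

6


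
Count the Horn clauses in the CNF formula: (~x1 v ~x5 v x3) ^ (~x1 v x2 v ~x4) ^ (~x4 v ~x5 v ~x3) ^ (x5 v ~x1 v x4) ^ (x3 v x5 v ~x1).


A Horn clause has at most one positive literal.
Clause 1: 1 positive lit(s) -> Horn
Clause 2: 1 positive lit(s) -> Horn
Clause 3: 0 positive lit(s) -> Horn
Clause 4: 2 positive lit(s) -> not Horn
Clause 5: 2 positive lit(s) -> not Horn
Total Horn clauses = 3.

3


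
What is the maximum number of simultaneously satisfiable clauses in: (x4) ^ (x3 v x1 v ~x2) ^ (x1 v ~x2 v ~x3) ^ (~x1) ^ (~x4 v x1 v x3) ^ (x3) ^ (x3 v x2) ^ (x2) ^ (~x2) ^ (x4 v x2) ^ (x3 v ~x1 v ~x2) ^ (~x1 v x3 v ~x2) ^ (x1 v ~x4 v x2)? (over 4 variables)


Enumerate all 16 truth assignments.
For each, count how many of the 13 clauses are satisfied.
The formula is not fully satisfiable, so the maximum is below 13.
Maximum simultaneously satisfiable clauses = 11.

11


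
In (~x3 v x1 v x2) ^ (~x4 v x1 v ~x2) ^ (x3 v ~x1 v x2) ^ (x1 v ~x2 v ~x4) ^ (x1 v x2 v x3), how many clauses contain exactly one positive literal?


A definite clause has exactly one positive literal.
Clause 1: 2 positive -> not definite
Clause 2: 1 positive -> definite
Clause 3: 2 positive -> not definite
Clause 4: 1 positive -> definite
Clause 5: 3 positive -> not definite
Definite clause count = 2.

2


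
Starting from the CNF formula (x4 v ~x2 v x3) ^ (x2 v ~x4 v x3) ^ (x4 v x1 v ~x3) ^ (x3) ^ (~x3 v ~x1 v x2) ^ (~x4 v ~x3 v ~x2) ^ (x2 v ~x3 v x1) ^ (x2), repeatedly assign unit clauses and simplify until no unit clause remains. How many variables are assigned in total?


Unit propagation repeatedly assigns the literal in any unit clause, then simplifies.
Assignments in order: x3 = T, x2 = T, x4 = F, x1 = T.
No further unit clauses remain.
Total variables assigned = 4.

4


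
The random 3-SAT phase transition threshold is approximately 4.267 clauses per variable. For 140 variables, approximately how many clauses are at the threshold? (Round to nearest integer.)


The 3-SAT phase transition occurs at approximately 4.267 clauses per variable.
m = 4.267 * 140 = 597.38.
Rounded to nearest integer: 597.

597


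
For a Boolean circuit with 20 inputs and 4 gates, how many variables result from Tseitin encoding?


The Tseitin transformation introduces one auxiliary variable per gate.
Total variables = inputs + gates = 20 + 4 = 24.

24


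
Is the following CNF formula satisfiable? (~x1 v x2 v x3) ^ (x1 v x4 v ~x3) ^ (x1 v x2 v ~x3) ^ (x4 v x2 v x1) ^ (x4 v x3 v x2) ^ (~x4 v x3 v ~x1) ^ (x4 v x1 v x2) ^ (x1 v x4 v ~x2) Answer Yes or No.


Check all 16 possible truth assignments.
Number of satisfying assignments found: 8.
The formula is satisfiable.

Yes


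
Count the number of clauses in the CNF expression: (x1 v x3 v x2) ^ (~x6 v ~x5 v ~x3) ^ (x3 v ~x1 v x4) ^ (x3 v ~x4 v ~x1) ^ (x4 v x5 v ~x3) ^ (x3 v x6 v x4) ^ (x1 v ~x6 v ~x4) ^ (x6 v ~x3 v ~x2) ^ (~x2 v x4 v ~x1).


Each group enclosed in parentheses joined by ^ is one clause.
Counting the conjuncts: 9 clauses.

9


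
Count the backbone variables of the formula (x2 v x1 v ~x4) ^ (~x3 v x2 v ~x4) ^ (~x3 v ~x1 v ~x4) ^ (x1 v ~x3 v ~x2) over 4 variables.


Find all satisfying assignments: 10 model(s).
Check which variables have the same value in every model.
No variable is fixed across all models.
Backbone size = 0.

0


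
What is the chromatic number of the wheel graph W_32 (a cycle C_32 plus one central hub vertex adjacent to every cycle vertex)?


W_32 consists of the cycle C_32 together with a hub vertex adjacent to every cycle vertex.
The cycle C_32 needs 2 colors (even cycle -> 2).
The hub is adjacent to every cycle vertex, so it must receive a new color distinct from all of them.
Chromatic number = 2 + 1 = 3.

3


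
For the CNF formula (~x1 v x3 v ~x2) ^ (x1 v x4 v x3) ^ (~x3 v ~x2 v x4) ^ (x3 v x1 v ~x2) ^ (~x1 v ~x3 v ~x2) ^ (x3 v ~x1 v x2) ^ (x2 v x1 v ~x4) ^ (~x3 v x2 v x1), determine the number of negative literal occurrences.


Scan each clause for negated literals.
Clause 1: 2 negative; Clause 2: 0 negative; Clause 3: 2 negative; Clause 4: 1 negative; Clause 5: 3 negative; Clause 6: 1 negative; Clause 7: 1 negative; Clause 8: 1 negative.
Total negative literal occurrences = 11.

11


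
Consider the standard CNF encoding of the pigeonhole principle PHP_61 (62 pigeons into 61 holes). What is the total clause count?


The PHP encoding has two parts:
1) At-least-one-hole clauses: 62 (one per pigeon, each with 61 literals).
2) At-most-one-pigeon-per-hole clauses: 61 holes * C(62,2) = 61 * 1891 = 115351.
Total clauses = 62 + 115351 = 115413.

115413


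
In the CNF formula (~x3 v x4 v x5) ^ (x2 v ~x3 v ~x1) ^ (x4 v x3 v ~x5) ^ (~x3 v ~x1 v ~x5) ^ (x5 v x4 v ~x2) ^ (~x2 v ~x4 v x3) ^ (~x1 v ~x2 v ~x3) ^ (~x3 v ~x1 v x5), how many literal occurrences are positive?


Scan each clause for unnegated literals.
Clause 1: 2 positive; Clause 2: 1 positive; Clause 3: 2 positive; Clause 4: 0 positive; Clause 5: 2 positive; Clause 6: 1 positive; Clause 7: 0 positive; Clause 8: 1 positive.
Total positive literal occurrences = 9.

9


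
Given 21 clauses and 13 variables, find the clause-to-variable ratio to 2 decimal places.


Clause-to-variable ratio = clauses / variables.
21 / 13 = 1.62.

1.62


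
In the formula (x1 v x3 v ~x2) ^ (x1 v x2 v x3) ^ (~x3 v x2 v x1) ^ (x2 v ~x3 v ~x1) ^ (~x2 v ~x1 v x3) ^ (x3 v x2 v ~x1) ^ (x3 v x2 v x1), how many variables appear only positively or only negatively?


A pure literal appears in only one polarity across all clauses.
No pure literals found.
Count = 0.

0


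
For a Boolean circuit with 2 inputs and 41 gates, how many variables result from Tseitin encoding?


The Tseitin transformation introduces one auxiliary variable per gate.
Total variables = inputs + gates = 2 + 41 = 43.

43


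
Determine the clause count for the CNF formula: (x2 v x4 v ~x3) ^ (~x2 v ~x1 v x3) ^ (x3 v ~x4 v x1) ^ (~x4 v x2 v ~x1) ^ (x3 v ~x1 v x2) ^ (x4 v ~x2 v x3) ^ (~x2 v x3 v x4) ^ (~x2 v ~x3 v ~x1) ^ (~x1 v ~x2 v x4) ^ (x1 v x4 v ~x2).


Each group enclosed in parentheses joined by ^ is one clause.
Counting the conjuncts: 10 clauses.

10


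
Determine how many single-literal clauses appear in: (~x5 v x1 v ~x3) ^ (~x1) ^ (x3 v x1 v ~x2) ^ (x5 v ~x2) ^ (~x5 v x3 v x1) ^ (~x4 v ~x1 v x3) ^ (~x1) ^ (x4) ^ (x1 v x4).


A unit clause contains exactly one literal.
Unit clauses found: (~x1), (~x1), (x4).
Count = 3.

3


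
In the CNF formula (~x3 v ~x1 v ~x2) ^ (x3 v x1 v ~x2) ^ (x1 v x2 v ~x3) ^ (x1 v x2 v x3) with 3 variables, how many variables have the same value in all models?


Find all satisfying assignments: 4 model(s).
Check which variables have the same value in every model.
No variable is fixed across all models.
Backbone size = 0.

0
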